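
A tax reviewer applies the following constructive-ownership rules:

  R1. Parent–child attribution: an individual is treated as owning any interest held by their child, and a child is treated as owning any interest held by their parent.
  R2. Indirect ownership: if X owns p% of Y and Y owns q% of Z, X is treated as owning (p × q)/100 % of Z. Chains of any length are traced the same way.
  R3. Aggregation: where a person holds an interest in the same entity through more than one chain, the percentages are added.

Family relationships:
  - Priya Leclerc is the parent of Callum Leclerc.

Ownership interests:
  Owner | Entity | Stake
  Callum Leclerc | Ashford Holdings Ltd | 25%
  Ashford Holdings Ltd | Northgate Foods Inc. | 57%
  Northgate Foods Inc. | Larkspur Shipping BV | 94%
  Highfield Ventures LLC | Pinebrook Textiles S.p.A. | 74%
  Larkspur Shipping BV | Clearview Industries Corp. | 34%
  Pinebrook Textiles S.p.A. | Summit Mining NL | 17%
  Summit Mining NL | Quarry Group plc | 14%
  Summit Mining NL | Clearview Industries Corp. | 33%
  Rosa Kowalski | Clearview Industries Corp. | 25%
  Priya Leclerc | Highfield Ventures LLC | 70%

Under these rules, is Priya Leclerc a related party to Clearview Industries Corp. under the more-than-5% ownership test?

By parent–child attribution (R1), Priya Leclerc is treated as owning Callum Leclerc's 25% interest in Ashford Holdings Ltd.
Chain via Highfield Ventures LLC → Pinebrook Textiles S.p.A. → Summit Mining NL (R2): 70% × 74% × 17% × 33% = 2.90598% of Clearview Industries Corp.
Chain via Ashford Holdings Ltd → Northgate Foods Inc. → Larkspur Shipping BV (R2): 25% × 57% × 94% × 34% = 4.5543% of Clearview Industries Corp.
Aggregating (R3): 2.90598% + 4.5543% = 7.46028%.
7.46028% exceeds the 5% threshold, so Priya is a related party to Clearview Industries Corp.

Yes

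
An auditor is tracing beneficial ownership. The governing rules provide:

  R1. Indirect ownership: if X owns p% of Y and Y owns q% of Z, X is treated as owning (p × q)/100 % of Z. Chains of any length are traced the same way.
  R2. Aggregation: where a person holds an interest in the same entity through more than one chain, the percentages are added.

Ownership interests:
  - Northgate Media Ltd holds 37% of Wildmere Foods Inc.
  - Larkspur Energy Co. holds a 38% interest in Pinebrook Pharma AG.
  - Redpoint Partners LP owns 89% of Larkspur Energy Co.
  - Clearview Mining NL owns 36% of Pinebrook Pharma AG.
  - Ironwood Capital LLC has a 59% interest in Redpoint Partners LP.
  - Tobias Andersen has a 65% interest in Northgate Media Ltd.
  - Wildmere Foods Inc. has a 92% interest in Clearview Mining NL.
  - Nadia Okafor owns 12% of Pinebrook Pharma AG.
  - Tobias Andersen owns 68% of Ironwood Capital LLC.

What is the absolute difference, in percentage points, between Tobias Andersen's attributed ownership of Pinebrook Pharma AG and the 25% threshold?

Chain via Northgate Media Ltd → Wildmere Foods Inc. → Clearview Mining NL (R1): 65% × 37% × 92% × 36% = 7.96536% of Pinebrook Pharma AG.
Chain via Ironwood Capital LLC → Redpoint Partners LP → Larkspur Energy Co. (R1): 68% × 59% × 89% × 38% = 13.568584% of Pinebrook Pharma AG.
Aggregating (R2): 7.96536% + 13.568584% = 21.533944%.
21.533944% falls short of the 25% threshold by 3.466056 percentage points.

3.466056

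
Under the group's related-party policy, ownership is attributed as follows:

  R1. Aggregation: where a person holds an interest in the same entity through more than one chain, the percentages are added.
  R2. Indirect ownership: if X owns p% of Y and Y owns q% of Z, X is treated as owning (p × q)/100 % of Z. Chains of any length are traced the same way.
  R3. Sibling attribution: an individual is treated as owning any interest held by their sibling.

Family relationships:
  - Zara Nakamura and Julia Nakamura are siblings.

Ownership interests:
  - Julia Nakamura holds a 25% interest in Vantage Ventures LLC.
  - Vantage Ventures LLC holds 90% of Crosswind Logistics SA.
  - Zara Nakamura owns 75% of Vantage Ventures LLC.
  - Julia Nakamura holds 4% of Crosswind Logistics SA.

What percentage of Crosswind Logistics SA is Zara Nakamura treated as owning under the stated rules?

By sibling attribution (R3), Zara Nakamura is treated as also owning Julia Nakamura's interest in Vantage Ventures LLC, giving 75% + 25% = 100%.
By sibling attribution (R3), Zara Nakamura is treated as owning Julia Nakamura's 4% interest in Crosswind Logistics SA.
Chain via Vantage Ventures LLC (R2): 100% × 90% = 90% of Crosswind Logistics SA.
Direct interest in Crosswind Logistics SA: 4%.
Aggregating (R1): 90% + 4% = 94%.

94%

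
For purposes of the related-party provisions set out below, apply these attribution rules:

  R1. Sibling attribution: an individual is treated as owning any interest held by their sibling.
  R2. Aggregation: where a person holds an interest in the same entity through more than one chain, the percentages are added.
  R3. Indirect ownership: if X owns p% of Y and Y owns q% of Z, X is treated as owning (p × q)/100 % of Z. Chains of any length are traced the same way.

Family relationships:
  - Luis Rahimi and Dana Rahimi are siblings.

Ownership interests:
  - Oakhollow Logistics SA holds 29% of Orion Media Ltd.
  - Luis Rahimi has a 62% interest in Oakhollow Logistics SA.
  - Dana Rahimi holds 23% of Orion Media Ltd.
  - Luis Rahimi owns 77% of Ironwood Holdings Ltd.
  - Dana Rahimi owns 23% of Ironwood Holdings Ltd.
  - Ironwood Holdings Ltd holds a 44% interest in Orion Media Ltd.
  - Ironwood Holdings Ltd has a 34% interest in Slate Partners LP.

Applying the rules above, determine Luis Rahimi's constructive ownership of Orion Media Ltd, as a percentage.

84.98%

By sibling attribution (R1), Luis Rahimi is treated as also owning Dana Rahimi's interest in Ironwood Holdings Ltd, giving 77% + 23% = 100%.
By sibling attribution (R1), Luis Rahimi is treated as owning Dana Rahimi's 23% interest in Orion Media Ltd.
Chain via Oakhollow Logistics SA (R3): 62% × 29% = 17.98% of Orion Media Ltd.
Chain via Ironwood Holdings Ltd (R3): 100% × 44% = 44% of Orion Media Ltd.
Direct interest in Orion Media Ltd: 23%.
Aggregating (R2): 17.98% + 44% + 23% = 84.98%.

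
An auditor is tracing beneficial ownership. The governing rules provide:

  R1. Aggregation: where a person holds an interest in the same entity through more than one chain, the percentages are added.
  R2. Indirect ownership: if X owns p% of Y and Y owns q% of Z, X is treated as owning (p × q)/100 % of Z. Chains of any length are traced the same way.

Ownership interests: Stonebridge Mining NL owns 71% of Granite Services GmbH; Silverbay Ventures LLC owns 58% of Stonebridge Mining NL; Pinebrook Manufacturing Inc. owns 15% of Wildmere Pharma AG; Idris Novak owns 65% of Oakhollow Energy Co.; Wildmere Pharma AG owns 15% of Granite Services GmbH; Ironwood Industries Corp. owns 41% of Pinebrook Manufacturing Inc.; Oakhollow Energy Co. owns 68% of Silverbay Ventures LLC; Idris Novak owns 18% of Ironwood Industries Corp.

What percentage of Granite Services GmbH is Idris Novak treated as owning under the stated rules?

18.36761%

Chain via Ironwood Industries Corp. → Pinebrook Manufacturing Inc. → Wildmere Pharma AG (R2): 18% × 41% × 15% × 15% = 0.16605% of Granite Services GmbH.
Chain via Oakhollow Energy Co. → Silverbay Ventures LLC → Stonebridge Mining NL (R2): 65% × 68% × 58% × 71% = 18.20156% of Granite Services GmbH.
Aggregating (R1): 0.16605% + 18.20156% = 18.36761%.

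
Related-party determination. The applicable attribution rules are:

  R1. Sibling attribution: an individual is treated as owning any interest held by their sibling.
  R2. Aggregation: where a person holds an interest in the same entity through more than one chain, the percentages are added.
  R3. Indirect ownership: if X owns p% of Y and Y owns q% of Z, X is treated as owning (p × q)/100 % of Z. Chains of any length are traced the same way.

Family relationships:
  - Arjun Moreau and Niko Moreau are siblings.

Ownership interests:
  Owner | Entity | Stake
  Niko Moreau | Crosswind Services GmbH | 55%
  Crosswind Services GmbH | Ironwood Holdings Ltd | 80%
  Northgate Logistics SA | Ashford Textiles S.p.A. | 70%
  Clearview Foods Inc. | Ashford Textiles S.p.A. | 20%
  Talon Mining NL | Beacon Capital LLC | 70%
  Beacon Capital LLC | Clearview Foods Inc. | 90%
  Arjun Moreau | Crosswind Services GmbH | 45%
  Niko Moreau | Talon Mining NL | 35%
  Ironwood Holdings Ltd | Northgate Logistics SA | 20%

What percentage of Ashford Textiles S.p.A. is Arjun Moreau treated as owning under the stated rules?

By sibling attribution (R1), Arjun Moreau is treated as also owning Niko Moreau's interest in Crosswind Services GmbH, giving 45% + 55% = 100%.
By sibling attribution (R1), Arjun Moreau is treated as owning Niko Moreau's 35% interest in Talon Mining NL.
Chain via Crosswind Services GmbH → Ironwood Holdings Ltd → Northgate Logistics SA (R3): 100% × 80% × 20% × 70% = 11.2% of Ashford Textiles S.p.A.
Chain via Talon Mining NL → Beacon Capital LLC → Clearview Foods Inc. (R3): 35% × 70% × 90% × 20% = 4.41% of Ashford Textiles S.p.A.
Aggregating (R2): 11.2% + 4.41% = 15.61%.

15.61%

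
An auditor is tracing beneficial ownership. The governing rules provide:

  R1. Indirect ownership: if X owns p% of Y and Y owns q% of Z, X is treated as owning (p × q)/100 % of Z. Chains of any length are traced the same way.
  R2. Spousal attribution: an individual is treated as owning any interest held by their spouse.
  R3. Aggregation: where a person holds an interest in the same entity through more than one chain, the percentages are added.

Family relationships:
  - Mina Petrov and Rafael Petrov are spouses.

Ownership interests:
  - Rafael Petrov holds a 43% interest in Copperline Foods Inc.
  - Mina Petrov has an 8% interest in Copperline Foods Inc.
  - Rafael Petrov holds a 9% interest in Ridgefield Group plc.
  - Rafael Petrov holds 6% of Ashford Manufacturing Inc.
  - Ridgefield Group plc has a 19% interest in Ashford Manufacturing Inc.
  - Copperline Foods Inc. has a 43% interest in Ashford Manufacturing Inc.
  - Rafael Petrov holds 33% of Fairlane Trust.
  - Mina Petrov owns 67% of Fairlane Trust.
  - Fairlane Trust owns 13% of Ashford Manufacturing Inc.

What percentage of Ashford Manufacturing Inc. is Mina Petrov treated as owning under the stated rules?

42.64%

By spousal attribution (R2), Mina Petrov is treated as also owning Rafael Petrov's interest in Copperline Foods Inc, giving 8% + 43% = 51%.
By spousal attribution (R2), Mina Petrov is treated as also owning Rafael Petrov's interest in Fairlane Trust, giving 67% + 33% = 100%.
By spousal attribution (R2), Mina Petrov is treated as owning Rafael Petrov's 9% interest in Ridgefield Group plc.
By spousal attribution (R2), Mina Petrov is treated as owning Rafael Petrov's 6% interest in Ashford Manufacturing Inc.
Chain via Copperline Foods Inc. (R1): 51% × 43% = 21.93% of Ashford Manufacturing Inc.
Chain via Fairlane Trust (R1): 100% × 13% = 13% of Ashford Manufacturing Inc.
Chain via Ridgefield Group plc (R1): 9% × 19% = 1.71% of Ashford Manufacturing Inc.
Direct interest in Ashford Manufacturing Inc: 6%.
Aggregating (R3): 21.93% + 13% + 1.71% + 6% = 42.64%.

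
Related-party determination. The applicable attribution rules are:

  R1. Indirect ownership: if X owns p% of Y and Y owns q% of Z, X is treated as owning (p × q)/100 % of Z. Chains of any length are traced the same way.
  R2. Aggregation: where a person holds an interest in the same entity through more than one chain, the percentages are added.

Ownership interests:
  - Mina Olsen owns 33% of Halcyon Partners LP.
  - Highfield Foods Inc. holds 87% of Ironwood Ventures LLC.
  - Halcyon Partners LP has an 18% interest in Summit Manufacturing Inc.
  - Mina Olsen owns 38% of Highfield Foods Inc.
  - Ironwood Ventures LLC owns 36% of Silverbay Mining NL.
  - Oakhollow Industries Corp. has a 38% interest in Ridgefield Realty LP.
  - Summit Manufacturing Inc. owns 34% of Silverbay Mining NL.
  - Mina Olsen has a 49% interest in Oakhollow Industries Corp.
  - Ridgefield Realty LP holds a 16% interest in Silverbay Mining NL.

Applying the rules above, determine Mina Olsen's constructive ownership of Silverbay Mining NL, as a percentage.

16.9004%

Chain via Oakhollow Industries Corp. → Ridgefield Realty LP (R1): 49% × 38% × 16% = 2.9792% of Silverbay Mining NL.
Chain via Highfield Foods Inc. → Ironwood Ventures LLC (R1): 38% × 87% × 36% = 11.9016% of Silverbay Mining NL.
Chain via Halcyon Partners LP → Summit Manufacturing Inc. (R1): 33% × 18% × 34% = 2.0196% of Silverbay Mining NL.
Aggregating (R2): 2.9792% + 11.9016% + 2.0196% = 16.9004%.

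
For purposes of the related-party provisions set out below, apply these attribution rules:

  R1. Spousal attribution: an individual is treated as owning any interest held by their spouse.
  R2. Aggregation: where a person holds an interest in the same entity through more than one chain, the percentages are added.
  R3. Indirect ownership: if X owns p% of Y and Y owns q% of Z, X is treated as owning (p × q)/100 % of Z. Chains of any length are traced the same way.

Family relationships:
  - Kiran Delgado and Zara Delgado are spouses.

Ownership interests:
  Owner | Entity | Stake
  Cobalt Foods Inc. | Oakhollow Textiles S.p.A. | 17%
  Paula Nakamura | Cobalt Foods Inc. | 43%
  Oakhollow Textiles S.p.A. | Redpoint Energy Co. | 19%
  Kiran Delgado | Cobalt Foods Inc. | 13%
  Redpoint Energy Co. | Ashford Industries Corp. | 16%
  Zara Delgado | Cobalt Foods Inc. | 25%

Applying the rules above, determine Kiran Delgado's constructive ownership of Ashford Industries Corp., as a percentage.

0.196384%

By spousal attribution (R1), Kiran Delgado is treated as also owning Zara Delgado's interest in Cobalt Foods Inc, giving 13% + 25% = 38%.
Chain via Cobalt Foods Inc. → Oakhollow Textiles S.p.A. → Redpoint Energy Co. (R3): 38% × 17% × 19% × 16% = 0.196384% of Ashford Industries Corp.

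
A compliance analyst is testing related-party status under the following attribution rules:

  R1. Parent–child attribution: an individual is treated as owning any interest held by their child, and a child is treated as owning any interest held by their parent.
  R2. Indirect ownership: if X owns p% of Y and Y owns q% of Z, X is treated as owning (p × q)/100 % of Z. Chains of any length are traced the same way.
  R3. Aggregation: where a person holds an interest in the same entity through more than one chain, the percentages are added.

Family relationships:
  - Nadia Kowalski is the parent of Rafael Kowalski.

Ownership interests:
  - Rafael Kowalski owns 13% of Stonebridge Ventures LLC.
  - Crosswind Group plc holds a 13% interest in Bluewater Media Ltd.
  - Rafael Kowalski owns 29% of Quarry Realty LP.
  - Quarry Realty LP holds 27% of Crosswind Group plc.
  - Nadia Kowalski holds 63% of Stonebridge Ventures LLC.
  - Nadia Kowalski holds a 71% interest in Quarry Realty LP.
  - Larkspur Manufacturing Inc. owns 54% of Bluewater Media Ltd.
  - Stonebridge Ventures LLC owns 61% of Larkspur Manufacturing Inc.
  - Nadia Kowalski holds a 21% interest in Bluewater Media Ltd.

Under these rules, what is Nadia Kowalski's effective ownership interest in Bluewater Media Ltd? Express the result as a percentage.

By parent–child attribution (R1), Nadia Kowalski is treated as also owning Rafael Kowalski's interest in Stonebridge Ventures LLC, giving 63% + 13% = 76%.
By parent–child attribution (R1), Nadia Kowalski is treated as also owning Rafael Kowalski's interest in Quarry Realty LP, giving 71% + 29% = 100%.
Chain via Stonebridge Ventures LLC → Larkspur Manufacturing Inc. (R2): 76% × 61% × 54% = 25.0344% of Bluewater Media Ltd.
Chain via Quarry Realty LP → Crosswind Group plc (R2): 100% × 27% × 13% = 3.51% of Bluewater Media Ltd.
Direct interest in Bluewater Media Ltd: 21%.
Aggregating (R3): 25.0344% + 3.51% + 21% = 49.5444%.

49.5444%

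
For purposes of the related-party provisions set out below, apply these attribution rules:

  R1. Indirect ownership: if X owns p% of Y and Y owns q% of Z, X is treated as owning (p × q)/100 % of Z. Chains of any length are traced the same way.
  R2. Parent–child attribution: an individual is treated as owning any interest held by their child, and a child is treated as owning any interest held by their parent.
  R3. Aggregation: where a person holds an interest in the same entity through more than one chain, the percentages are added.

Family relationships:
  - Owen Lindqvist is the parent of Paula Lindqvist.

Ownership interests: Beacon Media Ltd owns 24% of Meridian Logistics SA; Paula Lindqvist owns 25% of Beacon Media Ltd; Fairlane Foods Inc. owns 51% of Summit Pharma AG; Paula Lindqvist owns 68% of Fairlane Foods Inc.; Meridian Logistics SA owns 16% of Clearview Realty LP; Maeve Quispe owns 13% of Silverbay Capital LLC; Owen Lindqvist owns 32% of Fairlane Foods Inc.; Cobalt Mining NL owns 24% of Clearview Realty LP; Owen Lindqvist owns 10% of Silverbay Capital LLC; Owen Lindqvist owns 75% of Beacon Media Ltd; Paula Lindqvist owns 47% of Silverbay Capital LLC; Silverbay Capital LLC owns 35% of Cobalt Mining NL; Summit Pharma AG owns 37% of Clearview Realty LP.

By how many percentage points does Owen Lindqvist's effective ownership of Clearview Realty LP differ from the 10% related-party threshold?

By parent–child attribution (R2), Owen Lindqvist is treated as also owning Paula Lindqvist's interest in Silverbay Capital LLC, giving 10% + 47% = 57%.
By parent–child attribution (R2), Owen Lindqvist is treated as also owning Paula Lindqvist's interest in Fairlane Foods Inc, giving 32% + 68% = 100%.
By parent–child attribution (R2), Owen Lindqvist is treated as also owning Paula Lindqvist's interest in Beacon Media Ltd, giving 75% + 25% = 100%.
Chain via Silverbay Capital LLC → Cobalt Mining NL (R1): 57% × 35% × 24% = 4.788% of Clearview Realty LP.
Chain via Fairlane Foods Inc. → Summit Pharma AG (R1): 100% × 51% × 37% = 18.87% of Clearview Realty LP.
Chain via Beacon Media Ltd → Meridian Logistics SA (R1): 100% × 24% × 16% = 3.84% of Clearview Realty LP.
Aggregating (R3): 4.788% + 18.87% + 3.84% = 27.498%.
27.498% exceeds the 10% threshold by 17.498 percentage points.

17.498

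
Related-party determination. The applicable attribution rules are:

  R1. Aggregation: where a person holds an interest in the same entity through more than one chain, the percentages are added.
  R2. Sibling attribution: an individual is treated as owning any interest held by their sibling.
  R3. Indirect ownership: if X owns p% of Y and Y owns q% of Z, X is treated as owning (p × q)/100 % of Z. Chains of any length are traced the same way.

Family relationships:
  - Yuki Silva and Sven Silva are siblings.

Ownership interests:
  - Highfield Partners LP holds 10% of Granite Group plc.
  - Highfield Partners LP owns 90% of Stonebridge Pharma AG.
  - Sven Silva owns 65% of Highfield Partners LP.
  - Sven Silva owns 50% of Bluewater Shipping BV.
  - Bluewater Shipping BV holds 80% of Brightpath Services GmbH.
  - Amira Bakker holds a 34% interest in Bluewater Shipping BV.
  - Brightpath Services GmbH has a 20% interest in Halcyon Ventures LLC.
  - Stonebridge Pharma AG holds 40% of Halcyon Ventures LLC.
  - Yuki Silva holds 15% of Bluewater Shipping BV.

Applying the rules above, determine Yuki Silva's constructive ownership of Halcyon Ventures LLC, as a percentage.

By sibling attribution (R2), Yuki Silva is treated as also owning Sven Silva's interest in Bluewater Shipping BV, giving 15% + 50% = 65%.
By sibling attribution (R2), Yuki Silva is treated as owning Sven Silva's 65% interest in Highfield Partners LP.
Chain via Bluewater Shipping BV → Brightpath Services GmbH (R3): 65% × 80% × 20% = 10.4% of Halcyon Ventures LLC.
Chain via Highfield Partners LP → Stonebridge Pharma AG (R3): 65% × 90% × 40% = 23.4% of Halcyon Ventures LLC.
Aggregating (R1): 10.4% + 23.4% = 33.8%.

33.8%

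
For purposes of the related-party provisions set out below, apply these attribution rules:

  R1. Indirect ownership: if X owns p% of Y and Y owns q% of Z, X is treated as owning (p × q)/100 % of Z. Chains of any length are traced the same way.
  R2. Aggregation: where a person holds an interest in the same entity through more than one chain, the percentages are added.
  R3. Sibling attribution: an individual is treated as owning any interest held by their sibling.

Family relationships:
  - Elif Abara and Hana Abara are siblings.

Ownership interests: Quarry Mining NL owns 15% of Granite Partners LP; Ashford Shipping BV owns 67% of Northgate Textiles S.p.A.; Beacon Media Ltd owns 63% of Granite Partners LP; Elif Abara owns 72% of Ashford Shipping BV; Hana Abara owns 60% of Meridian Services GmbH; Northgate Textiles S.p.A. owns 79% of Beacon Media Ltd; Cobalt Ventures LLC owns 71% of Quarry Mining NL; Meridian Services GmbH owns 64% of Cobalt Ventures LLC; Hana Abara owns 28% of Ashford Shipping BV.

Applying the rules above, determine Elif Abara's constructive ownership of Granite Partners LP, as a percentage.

37.4355%

By sibling attribution (R3), Elif Abara is treated as also owning Hana Abara's interest in Ashford Shipping BV, giving 72% + 28% = 100%.
By sibling attribution (R3), Elif Abara is treated as owning Hana Abara's 60% interest in Meridian Services GmbH.
Chain via Ashford Shipping BV → Northgate Textiles S.p.A. → Beacon Media Ltd (R1): 100% × 67% × 79% × 63% = 33.3459% of Granite Partners LP.
Chain via Meridian Services GmbH → Cobalt Ventures LLC → Quarry Mining NL (R1): 60% × 64% × 71% × 15% = 4.0896% of Granite Partners LP.
Aggregating (R2): 33.3459% + 4.0896% = 37.4355%.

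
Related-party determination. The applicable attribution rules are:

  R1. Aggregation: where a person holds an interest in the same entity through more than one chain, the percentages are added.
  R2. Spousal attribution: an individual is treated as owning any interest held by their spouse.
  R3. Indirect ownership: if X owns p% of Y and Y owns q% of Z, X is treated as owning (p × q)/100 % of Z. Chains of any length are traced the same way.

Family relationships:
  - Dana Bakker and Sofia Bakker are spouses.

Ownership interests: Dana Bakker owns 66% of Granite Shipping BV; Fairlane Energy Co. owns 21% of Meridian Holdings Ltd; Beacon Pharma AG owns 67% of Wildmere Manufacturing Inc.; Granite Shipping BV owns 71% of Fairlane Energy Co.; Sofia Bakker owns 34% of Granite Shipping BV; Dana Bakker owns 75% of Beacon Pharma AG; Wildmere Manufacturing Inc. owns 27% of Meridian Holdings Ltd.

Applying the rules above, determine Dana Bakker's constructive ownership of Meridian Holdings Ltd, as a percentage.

28.4775%

By spousal attribution (R2), Dana Bakker is treated as also owning Sofia Bakker's interest in Granite Shipping BV, giving 66% + 34% = 100%.
Chain via Granite Shipping BV → Fairlane Energy Co. (R3): 100% × 71% × 21% = 14.91% of Meridian Holdings Ltd.
Chain via Beacon Pharma AG → Wildmere Manufacturing Inc. (R3): 75% × 67% × 27% = 13.5675% of Meridian Holdings Ltd.
Aggregating (R1): 14.91% + 13.5675% = 28.4775%.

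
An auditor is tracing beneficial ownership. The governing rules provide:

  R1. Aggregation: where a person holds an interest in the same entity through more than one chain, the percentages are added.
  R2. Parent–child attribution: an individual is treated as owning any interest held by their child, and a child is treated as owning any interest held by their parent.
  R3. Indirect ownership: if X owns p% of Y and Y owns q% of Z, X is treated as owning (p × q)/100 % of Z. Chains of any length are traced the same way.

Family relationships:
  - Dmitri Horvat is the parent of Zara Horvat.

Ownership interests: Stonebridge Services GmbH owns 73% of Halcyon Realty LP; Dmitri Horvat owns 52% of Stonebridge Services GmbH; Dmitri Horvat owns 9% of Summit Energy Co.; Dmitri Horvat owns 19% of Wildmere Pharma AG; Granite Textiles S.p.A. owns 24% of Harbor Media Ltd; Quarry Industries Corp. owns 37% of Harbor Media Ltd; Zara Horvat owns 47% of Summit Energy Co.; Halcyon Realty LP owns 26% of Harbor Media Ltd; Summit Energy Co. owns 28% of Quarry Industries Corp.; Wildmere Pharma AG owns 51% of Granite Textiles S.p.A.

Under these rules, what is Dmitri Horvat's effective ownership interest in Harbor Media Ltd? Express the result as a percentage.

17.9968%

By parent–child attribution (R2), Dmitri Horvat is treated as also owning Zara Horvat's interest in Summit Energy Co, giving 9% + 47% = 56%.
Chain via Stonebridge Services GmbH → Halcyon Realty LP (R3): 52% × 73% × 26% = 9.8696% of Harbor Media Ltd.
Chain via Summit Energy Co. → Quarry Industries Corp. (R3): 56% × 28% × 37% = 5.8016% of Harbor Media Ltd.
Chain via Wildmere Pharma AG → Granite Textiles S.p.A. (R3): 19% × 51% × 24% = 2.3256% of Harbor Media Ltd.
Aggregating (R1): 9.8696% + 5.8016% + 2.3256% = 17.9968%.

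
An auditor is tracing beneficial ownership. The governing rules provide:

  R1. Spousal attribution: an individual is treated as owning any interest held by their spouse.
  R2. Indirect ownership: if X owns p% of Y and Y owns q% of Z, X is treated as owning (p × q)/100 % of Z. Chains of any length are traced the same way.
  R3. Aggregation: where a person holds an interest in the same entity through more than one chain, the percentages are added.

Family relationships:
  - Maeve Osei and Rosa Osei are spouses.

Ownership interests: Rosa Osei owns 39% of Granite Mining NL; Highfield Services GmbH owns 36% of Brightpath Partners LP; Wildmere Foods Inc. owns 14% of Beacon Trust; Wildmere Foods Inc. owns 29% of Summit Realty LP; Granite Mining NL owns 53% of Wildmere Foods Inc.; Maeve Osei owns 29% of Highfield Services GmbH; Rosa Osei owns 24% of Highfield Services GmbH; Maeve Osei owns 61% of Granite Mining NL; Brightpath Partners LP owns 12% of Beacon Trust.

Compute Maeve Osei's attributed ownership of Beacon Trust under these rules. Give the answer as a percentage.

9.7096%

By spousal attribution (R1), Maeve Osei is treated as also owning Rosa Osei's interest in Granite Mining NL, giving 61% + 39% = 100%.
By spousal attribution (R1), Maeve Osei is treated as also owning Rosa Osei's interest in Highfield Services GmbH, giving 29% + 24% = 53%.
Chain via Granite Mining NL → Wildmere Foods Inc. (R2): 100% × 53% × 14% = 7.42% of Beacon Trust.
Chain via Highfield Services GmbH → Brightpath Partners LP (R2): 53% × 36% × 12% = 2.2896% of Beacon Trust.
Aggregating (R3): 7.42% + 2.2896% = 9.7096%.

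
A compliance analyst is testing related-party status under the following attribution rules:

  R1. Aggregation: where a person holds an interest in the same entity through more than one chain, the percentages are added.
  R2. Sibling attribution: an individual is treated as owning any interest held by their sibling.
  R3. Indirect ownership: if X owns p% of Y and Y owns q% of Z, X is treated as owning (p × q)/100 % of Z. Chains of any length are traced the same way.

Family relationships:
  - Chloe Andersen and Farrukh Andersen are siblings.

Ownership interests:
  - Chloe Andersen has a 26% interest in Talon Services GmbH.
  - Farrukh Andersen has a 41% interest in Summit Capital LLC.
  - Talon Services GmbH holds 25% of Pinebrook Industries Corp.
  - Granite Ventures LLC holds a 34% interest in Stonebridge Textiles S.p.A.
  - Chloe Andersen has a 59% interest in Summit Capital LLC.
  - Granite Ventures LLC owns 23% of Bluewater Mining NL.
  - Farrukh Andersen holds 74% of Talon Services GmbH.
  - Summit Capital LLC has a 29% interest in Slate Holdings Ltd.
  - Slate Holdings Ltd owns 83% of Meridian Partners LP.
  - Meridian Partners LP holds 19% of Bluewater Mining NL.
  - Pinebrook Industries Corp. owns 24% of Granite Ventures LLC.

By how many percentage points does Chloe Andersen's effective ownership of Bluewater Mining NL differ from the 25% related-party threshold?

By sibling attribution (R2), Chloe Andersen is treated as also owning Farrukh Andersen's interest in Summit Capital LLC, giving 59% + 41% = 100%.
By sibling attribution (R2), Chloe Andersen is treated as also owning Farrukh Andersen's interest in Talon Services GmbH, giving 26% + 74% = 100%.
Chain via Summit Capital LLC → Slate Holdings Ltd → Meridian Partners LP (R3): 100% × 29% × 83% × 19% = 4.5733% of Bluewater Mining NL.
Chain via Talon Services GmbH → Pinebrook Industries Corp. → Granite Ventures LLC (R3): 100% × 25% × 24% × 23% = 1.38% of Bluewater Mining NL.
Aggregating (R1): 4.5733% + 1.38% = 5.9533%.
5.9533% falls short of the 25% threshold by 19.0467 percentage points.

19.0467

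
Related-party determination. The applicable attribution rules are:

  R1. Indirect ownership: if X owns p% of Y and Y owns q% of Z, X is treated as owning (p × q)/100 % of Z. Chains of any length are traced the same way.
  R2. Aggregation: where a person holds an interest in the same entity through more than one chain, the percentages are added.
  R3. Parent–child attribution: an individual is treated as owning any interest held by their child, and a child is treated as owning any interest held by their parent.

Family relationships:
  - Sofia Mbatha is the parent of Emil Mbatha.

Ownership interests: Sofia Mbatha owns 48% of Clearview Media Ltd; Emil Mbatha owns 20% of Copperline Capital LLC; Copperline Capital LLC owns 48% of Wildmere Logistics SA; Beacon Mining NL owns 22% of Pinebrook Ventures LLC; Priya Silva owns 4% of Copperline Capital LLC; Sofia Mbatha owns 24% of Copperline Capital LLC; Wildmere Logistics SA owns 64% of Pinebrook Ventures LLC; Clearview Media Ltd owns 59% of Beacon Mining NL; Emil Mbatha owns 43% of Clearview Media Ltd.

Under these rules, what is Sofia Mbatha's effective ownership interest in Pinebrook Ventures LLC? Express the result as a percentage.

25.3286%

By parent–child attribution (R3), Sofia Mbatha is treated as also owning Emil Mbatha's interest in Copperline Capital LLC, giving 24% + 20% = 44%.
By parent–child attribution (R3), Sofia Mbatha is treated as also owning Emil Mbatha's interest in Clearview Media Ltd, giving 48% + 43% = 91%.
Chain via Copperline Capital LLC → Wildmere Logistics SA (R1): 44% × 48% × 64% = 13.5168% of Pinebrook Ventures LLC.
Chain via Clearview Media Ltd → Beacon Mining NL (R1): 91% × 59% × 22% = 11.8118% of Pinebrook Ventures LLC.
Aggregating (R2): 13.5168% + 11.8118% = 25.3286%.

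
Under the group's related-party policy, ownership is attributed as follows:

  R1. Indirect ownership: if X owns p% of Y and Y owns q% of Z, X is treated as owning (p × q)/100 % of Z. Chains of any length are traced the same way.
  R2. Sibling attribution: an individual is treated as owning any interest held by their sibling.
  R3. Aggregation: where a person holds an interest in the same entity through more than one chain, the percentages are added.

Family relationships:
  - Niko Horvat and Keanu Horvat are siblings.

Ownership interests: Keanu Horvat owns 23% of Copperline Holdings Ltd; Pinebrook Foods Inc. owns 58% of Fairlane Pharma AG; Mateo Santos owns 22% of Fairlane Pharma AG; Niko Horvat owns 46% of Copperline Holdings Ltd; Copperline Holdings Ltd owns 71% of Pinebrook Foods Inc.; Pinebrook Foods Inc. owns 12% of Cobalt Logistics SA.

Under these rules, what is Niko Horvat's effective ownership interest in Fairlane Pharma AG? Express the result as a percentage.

28.4142%

By sibling attribution (R2), Niko Horvat is treated as also owning Keanu Horvat's interest in Copperline Holdings Ltd, giving 46% + 23% = 69%.
Chain via Copperline Holdings Ltd → Pinebrook Foods Inc. (R1): 69% × 71% × 58% = 28.4142% of Fairlane Pharma AG.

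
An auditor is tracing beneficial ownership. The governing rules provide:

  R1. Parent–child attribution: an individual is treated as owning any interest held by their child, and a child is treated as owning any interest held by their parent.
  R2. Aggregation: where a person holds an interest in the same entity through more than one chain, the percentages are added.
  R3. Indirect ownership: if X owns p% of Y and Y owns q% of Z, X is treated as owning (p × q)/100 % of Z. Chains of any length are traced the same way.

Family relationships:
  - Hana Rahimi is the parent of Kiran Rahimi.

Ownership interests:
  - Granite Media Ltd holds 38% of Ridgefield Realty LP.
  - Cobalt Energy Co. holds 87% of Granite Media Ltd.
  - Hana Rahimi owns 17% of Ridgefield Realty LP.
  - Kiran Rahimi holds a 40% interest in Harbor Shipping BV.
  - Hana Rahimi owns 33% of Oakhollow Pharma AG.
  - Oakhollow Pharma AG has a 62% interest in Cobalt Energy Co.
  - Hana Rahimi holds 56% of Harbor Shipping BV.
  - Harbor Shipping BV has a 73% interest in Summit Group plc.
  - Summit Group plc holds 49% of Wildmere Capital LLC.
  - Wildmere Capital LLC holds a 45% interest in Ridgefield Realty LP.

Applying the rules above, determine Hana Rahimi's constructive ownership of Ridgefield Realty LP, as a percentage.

By parent–child attribution (R1), Hana Rahimi is treated as also owning Kiran Rahimi's interest in Harbor Shipping BV, giving 56% + 40% = 96%.
Chain via Oakhollow Pharma AG → Cobalt Energy Co. → Granite Media Ltd (R3): 33% × 62% × 87% × 38% = 6.764076% of Ridgefield Realty LP.
Chain via Harbor Shipping BV → Summit Group plc → Wildmere Capital LLC (R3): 96% × 73% × 49% × 45% = 15.45264% of Ridgefield Realty LP.
Direct interest in Ridgefield Realty LP: 17%.
Aggregating (R2): 6.764076% + 15.45264% + 17% = 39.216716%.

39.216716%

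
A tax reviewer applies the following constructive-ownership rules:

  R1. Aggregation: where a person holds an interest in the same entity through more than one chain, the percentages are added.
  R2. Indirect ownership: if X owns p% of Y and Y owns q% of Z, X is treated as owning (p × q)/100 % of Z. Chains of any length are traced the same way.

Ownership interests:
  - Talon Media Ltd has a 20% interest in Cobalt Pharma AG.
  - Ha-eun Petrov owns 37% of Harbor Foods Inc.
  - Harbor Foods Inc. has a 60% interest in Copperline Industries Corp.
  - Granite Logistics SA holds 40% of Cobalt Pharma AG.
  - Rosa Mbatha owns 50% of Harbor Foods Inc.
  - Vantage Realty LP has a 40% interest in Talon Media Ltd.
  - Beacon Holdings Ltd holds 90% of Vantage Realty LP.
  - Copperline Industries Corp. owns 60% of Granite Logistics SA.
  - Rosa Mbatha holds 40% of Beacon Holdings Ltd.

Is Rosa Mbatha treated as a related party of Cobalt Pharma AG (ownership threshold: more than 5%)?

Chain via Beacon Holdings Ltd → Vantage Realty LP → Talon Media Ltd (R2): 40% × 90% × 40% × 20% = 2.88% of Cobalt Pharma AG.
Chain via Harbor Foods Inc. → Copperline Industries Corp. → Granite Logistics SA (R2): 50% × 60% × 60% × 40% = 7.2% of Cobalt Pharma AG.
Aggregating (R1): 2.88% + 7.2% = 10.08%.
10.08% exceeds the 5% threshold, so Rosa is a related party to Cobalt Pharma AG.

Yes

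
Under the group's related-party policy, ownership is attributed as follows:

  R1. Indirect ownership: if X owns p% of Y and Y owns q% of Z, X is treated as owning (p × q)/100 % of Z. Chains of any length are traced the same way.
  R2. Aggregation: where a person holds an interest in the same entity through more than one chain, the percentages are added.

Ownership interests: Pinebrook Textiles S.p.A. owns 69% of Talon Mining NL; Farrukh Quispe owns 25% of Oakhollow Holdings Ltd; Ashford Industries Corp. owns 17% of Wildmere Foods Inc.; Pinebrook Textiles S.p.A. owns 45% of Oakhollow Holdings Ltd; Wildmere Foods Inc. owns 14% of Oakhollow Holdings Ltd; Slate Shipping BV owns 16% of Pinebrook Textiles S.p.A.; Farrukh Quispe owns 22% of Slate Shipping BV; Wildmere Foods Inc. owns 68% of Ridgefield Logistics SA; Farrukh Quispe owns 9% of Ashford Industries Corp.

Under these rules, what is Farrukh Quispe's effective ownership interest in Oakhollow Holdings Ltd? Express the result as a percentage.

Chain via Ashford Industries Corp. → Wildmere Foods Inc. (R1): 9% × 17% × 14% = 0.2142% of Oakhollow Holdings Ltd.
Chain via Slate Shipping BV → Pinebrook Textiles S.p.A. (R1): 22% × 16% × 45% = 1.584% of Oakhollow Holdings Ltd.
Direct interest in Oakhollow Holdings Ltd: 25%.
Aggregating (R2): 0.2142% + 1.584% + 25% = 26.7982%.

26.7982%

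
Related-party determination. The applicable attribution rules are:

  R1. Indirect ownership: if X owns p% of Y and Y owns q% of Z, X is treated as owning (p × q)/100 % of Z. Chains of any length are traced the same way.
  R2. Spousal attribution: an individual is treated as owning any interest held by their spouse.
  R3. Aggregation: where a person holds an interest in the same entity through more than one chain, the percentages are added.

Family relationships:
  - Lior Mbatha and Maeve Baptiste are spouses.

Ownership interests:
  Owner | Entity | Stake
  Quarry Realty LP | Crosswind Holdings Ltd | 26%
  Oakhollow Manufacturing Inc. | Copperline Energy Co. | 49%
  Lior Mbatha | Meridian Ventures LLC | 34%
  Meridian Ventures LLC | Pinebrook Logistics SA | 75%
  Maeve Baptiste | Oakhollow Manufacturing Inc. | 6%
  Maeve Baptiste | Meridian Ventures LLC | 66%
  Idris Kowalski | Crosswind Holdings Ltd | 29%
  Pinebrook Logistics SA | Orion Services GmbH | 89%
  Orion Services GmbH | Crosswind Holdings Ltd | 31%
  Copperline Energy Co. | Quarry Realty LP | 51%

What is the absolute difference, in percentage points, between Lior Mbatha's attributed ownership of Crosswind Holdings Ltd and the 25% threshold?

By spousal attribution (R2), Lior Mbatha is treated as also owning Maeve Baptiste's interest in Meridian Ventures LLC, giving 34% + 66% = 100%.
By spousal attribution (R2), Lior Mbatha is treated as owning Maeve Baptiste's 6% interest in Oakhollow Manufacturing Inc.
Chain via Meridian Ventures LLC → Pinebrook Logistics SA → Orion Services GmbH (R1): 100% × 75% × 89% × 31% = 20.6925% of Crosswind Holdings Ltd.
Chain via Oakhollow Manufacturing Inc. → Copperline Energy Co. → Quarry Realty LP (R1): 6% × 49% × 51% × 26% = 0.389844% of Crosswind Holdings Ltd.
Aggregating (R3): 20.6925% + 0.389844% = 21.082344%.
21.082344% falls short of the 25% threshold by 3.917656 percentage points.

3.917656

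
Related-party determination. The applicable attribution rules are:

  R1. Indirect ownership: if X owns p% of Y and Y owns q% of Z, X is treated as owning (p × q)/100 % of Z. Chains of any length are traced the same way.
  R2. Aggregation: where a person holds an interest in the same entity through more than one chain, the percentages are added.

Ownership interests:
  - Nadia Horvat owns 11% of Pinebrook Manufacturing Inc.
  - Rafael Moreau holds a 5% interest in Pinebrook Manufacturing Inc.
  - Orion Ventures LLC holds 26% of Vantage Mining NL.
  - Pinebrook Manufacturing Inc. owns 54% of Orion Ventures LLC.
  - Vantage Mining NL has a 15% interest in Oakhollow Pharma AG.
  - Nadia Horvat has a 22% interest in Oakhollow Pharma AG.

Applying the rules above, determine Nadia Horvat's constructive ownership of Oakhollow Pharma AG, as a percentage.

22.23166%

Chain via Pinebrook Manufacturing Inc. → Orion Ventures LLC → Vantage Mining NL (R1): 11% × 54% × 26% × 15% = 0.23166% of Oakhollow Pharma AG.
Direct interest in Oakhollow Pharma AG: 22%.
Aggregating (R2): 0.23166% + 22% = 22.23166%.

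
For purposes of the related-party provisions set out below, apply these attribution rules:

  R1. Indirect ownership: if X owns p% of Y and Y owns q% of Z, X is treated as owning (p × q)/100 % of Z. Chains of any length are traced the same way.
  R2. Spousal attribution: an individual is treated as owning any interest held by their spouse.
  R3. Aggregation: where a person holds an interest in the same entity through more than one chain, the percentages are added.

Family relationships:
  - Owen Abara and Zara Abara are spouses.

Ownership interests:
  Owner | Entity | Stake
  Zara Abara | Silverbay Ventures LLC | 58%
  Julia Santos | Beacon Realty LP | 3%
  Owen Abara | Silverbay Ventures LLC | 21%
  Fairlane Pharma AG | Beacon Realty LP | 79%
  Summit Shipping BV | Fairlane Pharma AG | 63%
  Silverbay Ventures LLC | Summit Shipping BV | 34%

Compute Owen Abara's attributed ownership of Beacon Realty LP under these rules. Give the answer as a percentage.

13.368222%

By spousal attribution (R2), Owen Abara is treated as also owning Zara Abara's interest in Silverbay Ventures LLC, giving 21% + 58% = 79%.
Chain via Silverbay Ventures LLC → Summit Shipping BV → Fairlane Pharma AG (R1): 79% × 34% × 63% × 79% = 13.368222% of Beacon Realty LP.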